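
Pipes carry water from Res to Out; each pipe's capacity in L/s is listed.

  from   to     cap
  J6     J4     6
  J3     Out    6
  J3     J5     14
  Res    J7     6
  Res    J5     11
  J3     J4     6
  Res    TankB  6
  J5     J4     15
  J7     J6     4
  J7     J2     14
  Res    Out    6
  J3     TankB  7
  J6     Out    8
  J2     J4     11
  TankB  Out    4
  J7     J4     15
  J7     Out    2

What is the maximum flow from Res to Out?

16

Augment Res→Out: bottleneck 6, flow now 6.
Augment Res→J7→Out: bottleneck 2, flow now 8.
Augment Res→TankB→Out: bottleneck 4, flow now 12.
Augment Res→J7→J6→Out: bottleneck 4, flow now 16.
No augmenting path remains; maximum flow = 16.
In the residual graph, reachable from Res: {Res, J5, TankB, J4}.
Min-cut edges: Res→J7 (6), Res→Out (6), TankB→Out (4); capacity 6 + 6 + 4 = 16.
This cut is saturated, so no flow can exceed 16.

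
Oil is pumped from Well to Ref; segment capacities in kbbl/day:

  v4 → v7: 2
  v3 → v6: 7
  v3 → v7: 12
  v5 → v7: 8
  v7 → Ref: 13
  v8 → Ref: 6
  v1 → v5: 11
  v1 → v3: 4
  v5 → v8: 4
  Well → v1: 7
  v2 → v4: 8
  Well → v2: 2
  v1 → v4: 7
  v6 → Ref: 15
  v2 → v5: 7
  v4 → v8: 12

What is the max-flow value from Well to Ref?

Augment Well→v1→v3→v6→Ref: bottleneck 4, flow now 4.
Augment Well→v1→v4→v7→Ref: bottleneck 2, flow now 6.
Augment Well→v1→v4→v8→Ref: bottleneck 1, flow now 7.
Augment Well→v2→v4→v8→Ref: bottleneck 2, flow now 9.
No augmenting path remains; maximum flow = 9.
In the residual graph, reachable from Well: {Well}.
Min-cut edges: Well→v1 (7), Well→v2 (2); capacity 7 + 2 = 9.
This cut is saturated, so no flow can exceed 9.

9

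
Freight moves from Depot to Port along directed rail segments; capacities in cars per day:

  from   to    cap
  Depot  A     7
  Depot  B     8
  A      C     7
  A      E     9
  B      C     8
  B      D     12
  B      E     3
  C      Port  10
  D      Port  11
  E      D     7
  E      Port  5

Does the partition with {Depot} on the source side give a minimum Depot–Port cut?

Given cut capacity: 7 + 8 = 15.
Augment Depot→A→C→Port: bottleneck 7, flow now 7.
Augment Depot→B→C→Port: bottleneck 3, flow now 10.
Augment Depot→B→D→Port: bottleneck 5, flow now 15.
No augmenting path remains; maximum flow = 15.
Cut capacity 15 equals the max flow, so it is a minimum cut.

Yes — it is a minimum cut (capacity 15).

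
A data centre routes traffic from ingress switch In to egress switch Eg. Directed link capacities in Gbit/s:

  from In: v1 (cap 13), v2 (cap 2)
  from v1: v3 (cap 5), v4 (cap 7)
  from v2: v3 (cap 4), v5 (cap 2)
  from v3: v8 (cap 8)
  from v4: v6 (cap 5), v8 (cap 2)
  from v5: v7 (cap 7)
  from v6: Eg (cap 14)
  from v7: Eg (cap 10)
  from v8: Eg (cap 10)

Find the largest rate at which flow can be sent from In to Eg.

14

Augment In→v1→v3→v8→Eg: bottleneck 5, flow now 5.
Augment In→v1→v4→v6→Eg: bottleneck 5, flow now 10.
Augment In→v1→v4→v8→Eg: bottleneck 2, flow now 12.
Augment In→v2→v3→v8→Eg: bottleneck 2, flow now 14.
No augmenting path remains; maximum flow = 14.
In the residual graph, reachable from In: {In, v1}.
Min-cut edges: In→v2 (2), v1→v3 (5), v1→v4 (7); capacity 2 + 5 + 7 = 14.
This cut is saturated, so no flow can exceed 14.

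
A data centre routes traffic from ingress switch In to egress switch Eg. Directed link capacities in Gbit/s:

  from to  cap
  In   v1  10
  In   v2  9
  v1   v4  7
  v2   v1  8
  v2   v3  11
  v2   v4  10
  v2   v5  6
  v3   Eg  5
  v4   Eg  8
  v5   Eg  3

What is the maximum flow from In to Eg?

Augment In→v1→v4→Eg: bottleneck 7, flow now 7.
Augment In→v2→v3→Eg: bottleneck 5, flow now 12.
Augment In→v2→v4→Eg: bottleneck 1, flow now 13.
Augment In→v2→v5→Eg: bottleneck 3, flow now 16.
No augmenting path remains; maximum flow = 16.
In the residual graph, reachable from In: {In, v1}.
Min-cut edges: In→v2 (9), v1→v4 (7); capacity 9 + 7 = 16.
This cut is saturated, so no flow can exceed 16.

16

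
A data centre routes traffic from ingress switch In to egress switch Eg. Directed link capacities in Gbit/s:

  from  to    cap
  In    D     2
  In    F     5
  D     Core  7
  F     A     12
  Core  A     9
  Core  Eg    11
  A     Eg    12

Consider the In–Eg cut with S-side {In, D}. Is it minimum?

No — its capacity is 12, but the minimum cut has capacity 7.

Given cut capacity: 5 + 7 = 12.
Augment In→D→Core→Eg: bottleneck 2, flow now 2.
Augment In→F→A→Eg: bottleneck 5, flow now 7.
No augmenting path remains; maximum flow = 7.
In the residual graph, reachable from In: {In}.
Min-cut edges: In→D (2), In→F (5); capacity 2 + 5 = 7.
Cut capacity 12 exceeds the max flow 7, so it is not minimum.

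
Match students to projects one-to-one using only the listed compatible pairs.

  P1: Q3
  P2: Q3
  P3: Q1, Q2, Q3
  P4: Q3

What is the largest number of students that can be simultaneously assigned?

Unit-capacity flow: source→left, listed edges, right→sink; max matching = max flow.
Augmenting path P1→Q3 (+1); matched 1.
Augmenting path P3→Q1 (+1); matched 2.
No augmenting path remains; maximum matching = 2.
König certificate: {P3, Q3} is a vertex cover of size 2 (every listed pair touches it), so no matching can be larger.

2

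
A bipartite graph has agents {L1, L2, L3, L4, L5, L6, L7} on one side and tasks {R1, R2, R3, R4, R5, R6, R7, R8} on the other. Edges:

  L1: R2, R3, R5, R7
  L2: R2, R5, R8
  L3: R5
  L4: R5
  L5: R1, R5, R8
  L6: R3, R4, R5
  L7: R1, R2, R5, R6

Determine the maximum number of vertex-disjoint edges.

Unit-capacity flow: source→left, listed edges, right→sink; max matching = max flow.
Augmenting path L1→R2 (+1); matched 1.
Augmenting path L2→R5 (+1); matched 2.
Augmenting path L5→R1 (+1); matched 3.
Augmenting path L6→R3 (+1); matched 4.
Augmenting path L7→R6 (+1); matched 5.
Augmenting path L3→R5→L2→R8 (+1); matched 6.
No augmenting path remains; maximum matching = 6.
König certificate: {L1, L2, L5, L6, L7, R5} is a vertex cover of size 6 (every listed pair touches it), so no matching can be larger.

6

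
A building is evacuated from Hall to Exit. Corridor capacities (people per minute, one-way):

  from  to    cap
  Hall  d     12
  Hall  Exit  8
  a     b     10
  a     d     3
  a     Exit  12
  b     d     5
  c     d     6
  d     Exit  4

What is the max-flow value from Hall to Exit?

12

Augment Hall→Exit: bottleneck 8, flow now 8.
Augment Hall→d→Exit: bottleneck 4, flow now 12.
No augmenting path remains; maximum flow = 12.
In the residual graph, reachable from Hall: {Hall, d}.
Min-cut edges: Hall→Exit (8), d→Exit (4); capacity 8 + 4 = 12.
This cut is saturated, so no flow can exceed 12.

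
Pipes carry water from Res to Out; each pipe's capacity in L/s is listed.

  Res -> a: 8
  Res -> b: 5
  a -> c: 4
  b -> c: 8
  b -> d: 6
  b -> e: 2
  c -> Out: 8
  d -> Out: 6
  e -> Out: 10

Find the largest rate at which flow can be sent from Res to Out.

Augment Res→a→c→Out: bottleneck 4, flow now 4.
Augment Res→b→c→Out: bottleneck 4, flow now 8.
Augment Res→b→d→Out: bottleneck 1, flow now 9.
No augmenting path remains; maximum flow = 9.
In the residual graph, reachable from Res: {Res, a}.
Min-cut edges: Res→b (5), a→c (4); capacity 5 + 4 = 9.
This cut is saturated, so no flow can exceed 9.

9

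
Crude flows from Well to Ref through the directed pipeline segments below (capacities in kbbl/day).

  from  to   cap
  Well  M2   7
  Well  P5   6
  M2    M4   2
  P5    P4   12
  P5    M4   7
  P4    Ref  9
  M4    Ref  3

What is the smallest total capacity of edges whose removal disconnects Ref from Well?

Augment Well→M2→M4→Ref: bottleneck 2, flow now 2.
Augment Well→P5→P4→Ref: bottleneck 6, flow now 8.
No augmenting path remains; maximum flow = 8.
By max-flow min-cut, the minimum cut capacity equals the max flow.
In the residual graph, reachable from Well: {Well, M2}.
Min-cut edges: Well→P5 (6), M2→M4 (2); capacity 6 + 2 = 8.

8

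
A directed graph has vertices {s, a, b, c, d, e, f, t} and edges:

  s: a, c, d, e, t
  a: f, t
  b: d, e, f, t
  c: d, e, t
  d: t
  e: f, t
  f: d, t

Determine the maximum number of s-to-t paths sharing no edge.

5

Assign every edge capacity 1; by Menger, the answer equals the max flow.
Path s→t (+1); total 1.
Path s→a→t (+1); total 2.
Path s→c→t (+1); total 3.
Path s→d→t (+1); total 4.
Path s→e→t (+1); total 5.
No residual s→t path; max flow = 5.
Certifying cut of size 5: {s→a, s→c, s→d, s→e, s→t}.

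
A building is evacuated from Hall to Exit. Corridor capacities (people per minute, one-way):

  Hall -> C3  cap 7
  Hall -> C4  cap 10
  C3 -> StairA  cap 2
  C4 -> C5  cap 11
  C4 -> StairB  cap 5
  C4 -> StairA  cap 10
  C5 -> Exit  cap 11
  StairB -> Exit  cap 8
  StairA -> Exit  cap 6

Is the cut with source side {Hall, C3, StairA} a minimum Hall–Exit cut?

Given cut capacity: 10 + 6 = 16.
Augment Hall→C3→StairA→Exit: bottleneck 2, flow now 2.
Augment Hall→C4→C5→Exit: bottleneck 10, flow now 12.
No augmenting path remains; maximum flow = 12.
In the residual graph, reachable from Hall: {Hall, C3}.
Min-cut edges: Hall→C4 (10), C3→StairA (2); capacity 10 + 2 = 12.
Cut capacity 16 exceeds the max flow 12, so it is not minimum.

No — its capacity is 16, but the minimum cut has capacity 12.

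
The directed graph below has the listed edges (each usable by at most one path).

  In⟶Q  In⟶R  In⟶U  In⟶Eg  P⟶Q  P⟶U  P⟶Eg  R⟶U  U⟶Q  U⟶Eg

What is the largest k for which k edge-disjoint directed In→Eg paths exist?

2

Assign every edge capacity 1; by Menger, the answer equals the max flow.
Path In→Eg (+1); total 1.
Path In→U→Eg (+1); total 2.
No residual In→Eg path; max flow = 2.
Certifying cut of size 2: {In→Eg, U→Eg}.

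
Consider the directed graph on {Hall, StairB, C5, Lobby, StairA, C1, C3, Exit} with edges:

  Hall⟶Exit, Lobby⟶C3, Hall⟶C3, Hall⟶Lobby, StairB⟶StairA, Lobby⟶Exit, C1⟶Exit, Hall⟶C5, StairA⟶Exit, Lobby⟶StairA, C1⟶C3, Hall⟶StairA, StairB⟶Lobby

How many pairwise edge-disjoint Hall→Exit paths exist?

Assign every edge capacity 1; by Menger, the answer equals the max flow.
Path Hall→Exit (+1); total 1.
Path Hall→Lobby→Exit (+1); total 2.
Path Hall→StairA→Exit (+1); total 3.
No residual Hall→Exit path; max flow = 3.
Certifying cut of size 3: {Hall→Exit, Hall→Lobby, Hall→StairA}.

3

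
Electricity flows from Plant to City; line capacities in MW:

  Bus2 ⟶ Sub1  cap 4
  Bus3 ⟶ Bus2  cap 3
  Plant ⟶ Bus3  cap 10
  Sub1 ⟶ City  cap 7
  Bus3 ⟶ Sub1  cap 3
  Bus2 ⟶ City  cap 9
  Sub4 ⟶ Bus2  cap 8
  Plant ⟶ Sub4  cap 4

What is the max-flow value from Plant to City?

10

Augment Plant→Sub4→Bus2→City: bottleneck 4, flow now 4.
Augment Plant→Bus3→Sub1→City: bottleneck 3, flow now 7.
Augment Plant→Bus3→Bus2→City: bottleneck 3, flow now 10.
No augmenting path remains; maximum flow = 10.
In the residual graph, reachable from Plant: {Plant, Bus3}.
Min-cut edges: Plant→Sub4 (4), Bus3→Sub1 (3), Bus3→Bus2 (3); capacity 4 + 3 + 3 = 10.
This cut is saturated, so no flow can exceed 10.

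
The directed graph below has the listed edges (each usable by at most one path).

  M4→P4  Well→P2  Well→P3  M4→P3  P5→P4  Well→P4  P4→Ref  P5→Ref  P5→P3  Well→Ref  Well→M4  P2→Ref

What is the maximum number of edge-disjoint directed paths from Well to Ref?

Assign every edge capacity 1; by Menger, the answer equals the max flow.
Path Well→Ref (+1); total 1.
Path Well→P2→Ref (+1); total 2.
Path Well→P4→Ref (+1); total 3.
No residual Well→Ref path; max flow = 3.
Certifying cut of size 3: {P4→Ref, Well→P2, Well→Ref}.

3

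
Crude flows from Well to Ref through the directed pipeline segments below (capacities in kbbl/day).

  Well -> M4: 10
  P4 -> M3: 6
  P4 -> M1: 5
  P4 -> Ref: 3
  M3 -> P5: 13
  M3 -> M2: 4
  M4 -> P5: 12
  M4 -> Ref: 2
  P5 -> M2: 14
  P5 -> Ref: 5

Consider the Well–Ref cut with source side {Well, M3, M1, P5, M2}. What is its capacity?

Edges leaving {Well, M3, M1, P5, M2}: Well→M4 (10), P5→Ref (5).
Cut capacity = 10 + 5 = 15.

15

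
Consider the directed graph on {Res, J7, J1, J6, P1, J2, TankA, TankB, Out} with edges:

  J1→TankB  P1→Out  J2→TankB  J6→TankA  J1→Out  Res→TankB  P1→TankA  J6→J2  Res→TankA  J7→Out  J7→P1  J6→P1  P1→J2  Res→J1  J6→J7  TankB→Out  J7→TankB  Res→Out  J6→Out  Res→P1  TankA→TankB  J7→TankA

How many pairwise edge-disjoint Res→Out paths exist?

Assign every edge capacity 1; by Menger, the answer equals the max flow.
Path Res→Out (+1); total 1.
Path Res→J1→Out (+1); total 2.
Path Res→P1→Out (+1); total 3.
Path Res→TankB→Out (+1); total 4.
No residual Res→Out path; max flow = 4.
Certifying cut of size 4: {Res→J1, Res→Out, Res→P1, TankB→Out}.

4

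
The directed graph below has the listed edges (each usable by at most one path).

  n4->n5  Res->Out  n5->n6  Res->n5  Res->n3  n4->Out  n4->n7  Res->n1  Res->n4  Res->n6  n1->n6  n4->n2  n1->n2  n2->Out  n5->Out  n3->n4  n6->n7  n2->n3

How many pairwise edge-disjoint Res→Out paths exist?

4

Assign every edge capacity 1; by Menger, the answer equals the max flow.
Path Res→Out (+1); total 1.
Path Res→n4→Out (+1); total 2.
Path Res→n5→Out (+1); total 3.
Path Res→n1→n2→Out (+1); total 4.
No residual Res→Out path; max flow = 4.
Certifying cut of size 4: {Res→Out, n2→Out, n4→Out, n5→Out}.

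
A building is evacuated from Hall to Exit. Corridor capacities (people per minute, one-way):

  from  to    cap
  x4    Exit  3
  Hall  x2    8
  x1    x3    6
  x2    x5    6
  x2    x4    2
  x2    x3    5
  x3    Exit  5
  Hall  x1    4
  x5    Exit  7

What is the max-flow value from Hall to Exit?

Augment Hall→x1→x3→Exit: bottleneck 4, flow now 4.
Augment Hall→x2→x3→Exit: bottleneck 1, flow now 5.
Augment Hall→x2→x4→Exit: bottleneck 2, flow now 7.
Augment Hall→x2→x5→Exit: bottleneck 5, flow now 12.
No augmenting path remains; maximum flow = 12.
In the residual graph, reachable from Hall: {Hall}.
Min-cut edges: Hall→x1 (4), Hall→x2 (8); capacity 4 + 8 = 12.
This cut is saturated, so no flow can exceed 12.

12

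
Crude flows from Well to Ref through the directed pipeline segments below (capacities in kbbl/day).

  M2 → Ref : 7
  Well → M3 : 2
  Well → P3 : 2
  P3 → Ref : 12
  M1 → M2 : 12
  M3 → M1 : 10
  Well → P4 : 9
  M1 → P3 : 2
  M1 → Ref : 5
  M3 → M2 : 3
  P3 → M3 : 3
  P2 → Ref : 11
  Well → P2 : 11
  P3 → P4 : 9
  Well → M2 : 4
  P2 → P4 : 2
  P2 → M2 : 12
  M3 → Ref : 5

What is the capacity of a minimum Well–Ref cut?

19

Augment Well→M3→Ref: bottleneck 2, flow now 2.
Augment Well→P2→Ref: bottleneck 11, flow now 13.
Augment Well→P3→Ref: bottleneck 2, flow now 15.
Augment Well→M2→Ref: bottleneck 4, flow now 19.
No augmenting path remains; maximum flow = 19.
By max-flow min-cut, the minimum cut capacity equals the max flow.
In the residual graph, reachable from Well: {Well, P4}.
Min-cut edges: Well→M3 (2), Well→P2 (11), Well→P3 (2), Well→M2 (4); capacity 2 + 11 + 2 + 4 = 19.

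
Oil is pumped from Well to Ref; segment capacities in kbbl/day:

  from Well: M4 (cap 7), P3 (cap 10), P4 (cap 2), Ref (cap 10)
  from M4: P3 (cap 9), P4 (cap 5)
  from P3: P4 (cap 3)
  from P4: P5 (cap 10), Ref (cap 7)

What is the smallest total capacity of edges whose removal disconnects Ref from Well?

Augment Well→Ref: bottleneck 10, flow now 10.
Augment Well→P4→Ref: bottleneck 2, flow now 12.
Augment Well→M4→P4→Ref: bottleneck 5, flow now 17.
No augmenting path remains; maximum flow = 17.
By max-flow min-cut, the minimum cut capacity equals the max flow.
In the residual graph, reachable from Well: {Well, M4, P3, P4, P5}.
Min-cut edges: Well→Ref (10), P4→Ref (7); capacity 10 + 7 = 17.

17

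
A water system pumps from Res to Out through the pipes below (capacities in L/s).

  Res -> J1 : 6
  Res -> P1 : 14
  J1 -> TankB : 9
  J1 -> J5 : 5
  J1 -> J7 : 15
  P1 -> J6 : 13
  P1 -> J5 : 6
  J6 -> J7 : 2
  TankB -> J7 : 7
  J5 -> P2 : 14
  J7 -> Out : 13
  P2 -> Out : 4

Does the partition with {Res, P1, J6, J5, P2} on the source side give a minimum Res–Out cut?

Yes — it is a minimum cut (capacity 12).

Given cut capacity: 6 + 2 + 4 = 12.
Augment Res→J1→J7→Out: bottleneck 6, flow now 6.
Augment Res→P1→J6→J7→Out: bottleneck 2, flow now 8.
Augment Res→P1→J5→P2→Out: bottleneck 4, flow now 12.
No augmenting path remains; maximum flow = 12.
Cut capacity 12 equals the max flow, so it is a minimum cut.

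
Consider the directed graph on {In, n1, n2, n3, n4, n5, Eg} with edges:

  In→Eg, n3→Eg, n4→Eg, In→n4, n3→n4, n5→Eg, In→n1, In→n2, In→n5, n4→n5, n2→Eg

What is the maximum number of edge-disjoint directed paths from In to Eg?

4

Assign every edge capacity 1; by Menger, the answer equals the max flow.
Path In→Eg (+1); total 1.
Path In→n2→Eg (+1); total 2.
Path In→n4→Eg (+1); total 3.
Path In→n5→Eg (+1); total 4.
No residual In→Eg path; max flow = 4.
Certifying cut of size 4: {In→Eg, In→n2, In→n4, In→n5}.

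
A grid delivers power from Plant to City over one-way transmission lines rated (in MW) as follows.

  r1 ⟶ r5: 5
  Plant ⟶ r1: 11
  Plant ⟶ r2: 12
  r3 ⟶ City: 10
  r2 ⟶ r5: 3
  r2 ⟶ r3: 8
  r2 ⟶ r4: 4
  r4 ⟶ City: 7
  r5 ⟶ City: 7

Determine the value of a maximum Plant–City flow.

17

Augment Plant→r1→r5→City: bottleneck 5, flow now 5.
Augment Plant→r2→r3→City: bottleneck 8, flow now 13.
Augment Plant→r2→r4→City: bottleneck 4, flow now 17.
No augmenting path remains; maximum flow = 17.
In the residual graph, reachable from Plant: {Plant, r1}.
Min-cut edges: Plant→r2 (12), r1→r5 (5); capacity 12 + 5 = 17.
This cut is saturated, so no flow can exceed 17.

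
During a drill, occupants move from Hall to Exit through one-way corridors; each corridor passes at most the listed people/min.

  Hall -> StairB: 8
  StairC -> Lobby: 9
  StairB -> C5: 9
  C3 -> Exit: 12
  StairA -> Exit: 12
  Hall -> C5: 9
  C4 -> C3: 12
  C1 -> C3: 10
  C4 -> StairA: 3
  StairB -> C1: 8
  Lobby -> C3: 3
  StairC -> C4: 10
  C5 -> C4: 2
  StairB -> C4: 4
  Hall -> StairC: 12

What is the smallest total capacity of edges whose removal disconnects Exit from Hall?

15

Augment Hall→C5→C4→StairA→Exit: bottleneck 2, flow now 2.
Augment Hall→StairB→C4→StairA→Exit: bottleneck 1, flow now 3.
Augment Hall→StairB→C4→C3→Exit: bottleneck 3, flow now 6.
Augment Hall→StairB→C1→C3→Exit: bottleneck 4, flow now 10.
Augment Hall→StairC→C4→C3→Exit: bottleneck 5, flow now 15.
No augmenting path remains; maximum flow = 15.
By max-flow min-cut, the minimum cut capacity equals the max flow.
In the residual graph, reachable from Hall: {Hall, C5, StairB, StairC, C4, C1, Lobby, C3}.
Min-cut edges: C4→StairA (3), C3→Exit (12); capacity 3 + 12 = 15.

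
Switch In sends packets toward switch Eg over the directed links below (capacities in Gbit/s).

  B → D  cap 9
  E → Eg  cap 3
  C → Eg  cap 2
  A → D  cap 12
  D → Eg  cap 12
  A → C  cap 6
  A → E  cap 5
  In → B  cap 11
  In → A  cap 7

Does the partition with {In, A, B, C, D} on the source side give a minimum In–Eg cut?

No — its capacity is 19, but the minimum cut has capacity 16.

Given cut capacity: 5 + 2 + 12 = 19.
Augment In→A→C→Eg: bottleneck 2, flow now 2.
Augment In→A→D→Eg: bottleneck 5, flow now 7.
Augment In→B→D→Eg: bottleneck 7, flow now 14.
Augment In→B→D→A→E→Eg: bottleneck 2, flow now 16. (uses reverse residual edge)
No augmenting path remains; maximum flow = 16.
In the residual graph, reachable from In: {In, B}.
Min-cut edges: In→A (7), B→D (9); capacity 7 + 9 = 16.
Cut capacity 19 exceeds the max flow 16, so it is not minimum.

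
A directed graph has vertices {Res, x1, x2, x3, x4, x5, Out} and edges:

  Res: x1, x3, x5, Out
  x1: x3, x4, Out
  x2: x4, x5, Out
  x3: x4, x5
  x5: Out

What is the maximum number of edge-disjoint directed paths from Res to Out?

Assign every edge capacity 1; by Menger, the answer equals the max flow.
Path Res→Out (+1); total 1.
Path Res→x1→Out (+1); total 2.
Path Res→x5→Out (+1); total 3.
No residual Res→Out path; max flow = 3.
Certifying cut of size 3: {Res→Out, Res→x1, x5→Out}.

3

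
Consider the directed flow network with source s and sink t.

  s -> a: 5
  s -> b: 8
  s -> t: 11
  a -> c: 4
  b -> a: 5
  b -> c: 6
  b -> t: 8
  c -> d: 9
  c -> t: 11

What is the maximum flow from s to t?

23

Augment s→t: bottleneck 11, flow now 11.
Augment s→b→t: bottleneck 8, flow now 19.
Augment s→a→c→t: bottleneck 4, flow now 23.
No augmenting path remains; maximum flow = 23.
In the residual graph, reachable from s: {s, a}.
Min-cut edges: s→b (8), s→t (11), a→c (4); capacity 8 + 11 + 4 = 23.
This cut is saturated, so no flow can exceed 23.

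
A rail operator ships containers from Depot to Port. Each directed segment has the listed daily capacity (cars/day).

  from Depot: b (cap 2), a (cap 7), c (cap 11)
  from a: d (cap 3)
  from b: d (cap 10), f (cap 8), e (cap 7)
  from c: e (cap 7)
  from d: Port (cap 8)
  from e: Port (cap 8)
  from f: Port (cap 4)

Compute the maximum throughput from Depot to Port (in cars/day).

Augment Depot→a→d→Port: bottleneck 3, flow now 3.
Augment Depot→b→d→Port: bottleneck 2, flow now 5.
Augment Depot→c→e→Port: bottleneck 7, flow now 12.
No augmenting path remains; maximum flow = 12.
In the residual graph, reachable from Depot: {Depot, a, c}.
Min-cut edges: Depot→b (2), a→d (3), c→e (7); capacity 2 + 3 + 7 = 12.
This cut is saturated, so no flow can exceed 12.

12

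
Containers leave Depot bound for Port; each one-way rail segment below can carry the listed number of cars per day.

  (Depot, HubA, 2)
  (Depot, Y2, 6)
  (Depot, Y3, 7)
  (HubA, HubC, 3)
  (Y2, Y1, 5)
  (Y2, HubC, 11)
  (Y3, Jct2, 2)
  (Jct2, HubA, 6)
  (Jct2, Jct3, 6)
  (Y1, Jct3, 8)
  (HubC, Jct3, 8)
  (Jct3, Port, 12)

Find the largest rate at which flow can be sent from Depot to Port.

10

Augment Depot→HubA→HubC→Jct3→Port: bottleneck 2, flow now 2.
Augment Depot→Y2→Y1→Jct3→Port: bottleneck 5, flow now 7.
Augment Depot→Y2→HubC→Jct3→Port: bottleneck 1, flow now 8.
Augment Depot→Y3→Jct2→Jct3→Port: bottleneck 2, flow now 10.
No augmenting path remains; maximum flow = 10.
In the residual graph, reachable from Depot: {Depot, Y3}.
Min-cut edges: Depot→HubA (2), Depot→Y2 (6), Y3→Jct2 (2); capacity 2 + 6 + 2 = 10.
This cut is saturated, so no flow can exceed 10.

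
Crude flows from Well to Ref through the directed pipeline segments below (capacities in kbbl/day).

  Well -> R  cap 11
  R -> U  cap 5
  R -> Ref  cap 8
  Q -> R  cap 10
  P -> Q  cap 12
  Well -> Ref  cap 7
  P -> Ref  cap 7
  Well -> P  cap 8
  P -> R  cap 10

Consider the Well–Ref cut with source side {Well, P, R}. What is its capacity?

39

Edges leaving {Well, P, R}: Well→Ref (7), P→Q (12), P→Ref (7), R→U (5), R→Ref (8).
Cut capacity = 7 + 12 + 7 + 5 + 8 = 39.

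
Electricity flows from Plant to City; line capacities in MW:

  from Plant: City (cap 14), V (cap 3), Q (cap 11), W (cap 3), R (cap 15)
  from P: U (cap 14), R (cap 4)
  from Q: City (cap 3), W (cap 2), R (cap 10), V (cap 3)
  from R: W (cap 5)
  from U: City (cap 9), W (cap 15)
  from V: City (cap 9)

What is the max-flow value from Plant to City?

Augment Plant→City: bottleneck 14, flow now 14.
Augment Plant→Q→City: bottleneck 3, flow now 17.
Augment Plant→V→City: bottleneck 3, flow now 20.
Augment Plant→Q→V→City: bottleneck 3, flow now 23.
No augmenting path remains; maximum flow = 23.
In the residual graph, reachable from Plant: {Plant, Q, R, W}.
Min-cut edges: Plant→V (3), Plant→City (14), Q→V (3), Q→City (3); capacity 3 + 14 + 3 + 3 = 23.
This cut is saturated, so no flow can exceed 23.

23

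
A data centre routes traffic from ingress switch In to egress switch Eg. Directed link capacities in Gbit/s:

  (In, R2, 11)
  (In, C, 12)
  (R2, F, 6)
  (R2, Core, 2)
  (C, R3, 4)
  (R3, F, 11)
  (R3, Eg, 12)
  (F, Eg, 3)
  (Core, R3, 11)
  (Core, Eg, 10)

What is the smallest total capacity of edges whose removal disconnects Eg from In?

9

Augment In→R2→F→Eg: bottleneck 3, flow now 3.
Augment In→R2→Core→Eg: bottleneck 2, flow now 5.
Augment In→C→R3→Eg: bottleneck 4, flow now 9.
No augmenting path remains; maximum flow = 9.
By max-flow min-cut, the minimum cut capacity equals the max flow.
In the residual graph, reachable from In: {In, R2, C, F}.
Min-cut edges: R2→Core (2), C→R3 (4), F→Eg (3); capacity 2 + 4 + 3 = 9.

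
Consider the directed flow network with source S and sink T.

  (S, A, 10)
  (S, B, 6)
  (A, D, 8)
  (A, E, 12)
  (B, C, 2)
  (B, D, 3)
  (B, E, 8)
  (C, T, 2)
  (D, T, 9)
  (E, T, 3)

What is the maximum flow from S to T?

Augment S→A→D→T: bottleneck 8, flow now 8.
Augment S→A→E→T: bottleneck 2, flow now 10.
Augment S→B→C→T: bottleneck 2, flow now 12.
Augment S→B→D→T: bottleneck 1, flow now 13.
Augment S→B→E→T: bottleneck 1, flow now 14.
No augmenting path remains; maximum flow = 14.
In the residual graph, reachable from S: {S, A, B, D, E}.
Min-cut edges: B→C (2), D→T (9), E→T (3); capacity 2 + 9 + 3 = 14.
This cut is saturated, so no flow can exceed 14.

14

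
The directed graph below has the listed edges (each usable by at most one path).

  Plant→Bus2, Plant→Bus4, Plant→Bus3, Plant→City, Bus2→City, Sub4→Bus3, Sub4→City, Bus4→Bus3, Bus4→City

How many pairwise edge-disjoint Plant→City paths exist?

3

Assign every edge capacity 1; by Menger, the answer equals the max flow.
Path Plant→City (+1); total 1.
Path Plant→Bus2→City (+1); total 2.
Path Plant→Bus4→City (+1); total 3.
No residual Plant→City path; max flow = 3.
Certifying cut of size 3: {Plant→Bus2, Plant→Bus4, Plant→City}.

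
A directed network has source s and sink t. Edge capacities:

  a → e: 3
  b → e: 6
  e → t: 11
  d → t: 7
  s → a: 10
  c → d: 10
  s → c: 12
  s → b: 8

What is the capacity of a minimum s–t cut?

16

Augment s→a→e→t: bottleneck 3, flow now 3.
Augment s→b→e→t: bottleneck 6, flow now 9.
Augment s→c→d→t: bottleneck 7, flow now 16.
No augmenting path remains; maximum flow = 16.
By max-flow min-cut, the minimum cut capacity equals the max flow.
In the residual graph, reachable from s: {s, a, b, c, d}.
Min-cut edges: a→e (3), b→e (6), d→t (7); capacity 3 + 6 + 7 = 16.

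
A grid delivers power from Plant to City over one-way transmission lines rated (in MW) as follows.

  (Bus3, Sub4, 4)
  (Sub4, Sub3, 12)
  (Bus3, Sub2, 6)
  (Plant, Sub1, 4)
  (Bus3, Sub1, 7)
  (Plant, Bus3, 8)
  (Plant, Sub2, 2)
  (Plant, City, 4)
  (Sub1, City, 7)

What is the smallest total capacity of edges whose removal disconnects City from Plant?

11

Augment Plant→City: bottleneck 4, flow now 4.
Augment Plant→Sub1→City: bottleneck 4, flow now 8.
Augment Plant→Bus3→Sub1→City: bottleneck 3, flow now 11.
No augmenting path remains; maximum flow = 11.
By max-flow min-cut, the minimum cut capacity equals the max flow.
In the residual graph, reachable from Plant: {Plant, Bus3, Sub4, Sub1, Sub2, Sub3}.
Min-cut edges: Plant→City (4), Sub1→City (7); capacity 4 + 7 = 11.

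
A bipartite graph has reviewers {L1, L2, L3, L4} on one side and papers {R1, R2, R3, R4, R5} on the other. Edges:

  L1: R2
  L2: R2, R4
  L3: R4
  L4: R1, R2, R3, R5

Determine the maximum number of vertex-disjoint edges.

Unit-capacity flow: source→left, listed edges, right→sink; max matching = max flow.
Augmenting path L1→R2 (+1); matched 1.
Augmenting path L2→R4 (+1); matched 2.
Augmenting path L4→R1 (+1); matched 3.
No augmenting path remains; maximum matching = 3.
König certificate: {L4, R2, R4} is a vertex cover of size 3 (every listed pair touches it), so no matching can be larger.

3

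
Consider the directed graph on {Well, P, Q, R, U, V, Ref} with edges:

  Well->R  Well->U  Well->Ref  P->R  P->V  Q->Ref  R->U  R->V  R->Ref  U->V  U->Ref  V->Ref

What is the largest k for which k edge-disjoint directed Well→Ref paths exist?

3

Assign every edge capacity 1; by Menger, the answer equals the max flow.
Path Well→Ref (+1); total 1.
Path Well→R→Ref (+1); total 2.
Path Well→U→Ref (+1); total 3.
No residual Well→Ref path; max flow = 3.
Certifying cut of size 3: {Well→R, Well→Ref, Well→U}.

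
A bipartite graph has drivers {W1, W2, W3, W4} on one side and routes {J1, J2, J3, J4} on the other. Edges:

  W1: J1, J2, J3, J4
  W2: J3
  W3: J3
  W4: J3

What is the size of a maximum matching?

2

Unit-capacity flow: source→left, listed edges, right→sink; max matching = max flow.
Augmenting path W1→J1 (+1); matched 1.
Augmenting path W2→J3 (+1); matched 2.
No augmenting path remains; maximum matching = 2.
König certificate: {W1, J3} is a vertex cover of size 2 (every listed pair touches it), so no matching can be larger.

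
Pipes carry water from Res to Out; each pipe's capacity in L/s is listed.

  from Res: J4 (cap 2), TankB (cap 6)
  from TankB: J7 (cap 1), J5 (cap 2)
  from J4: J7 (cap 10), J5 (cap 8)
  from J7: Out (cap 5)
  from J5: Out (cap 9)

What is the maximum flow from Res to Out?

Augment Res→TankB→J7→Out: bottleneck 1, flow now 1.
Augment Res→TankB→J5→Out: bottleneck 2, flow now 3.
Augment Res→J4→J7→Out: bottleneck 2, flow now 5.
No augmenting path remains; maximum flow = 5.
In the residual graph, reachable from Res: {Res, TankB}.
Min-cut edges: Res→J4 (2), TankB→J7 (1), TankB→J5 (2); capacity 2 + 1 + 2 = 5.
This cut is saturated, so no flow can exceed 5.

5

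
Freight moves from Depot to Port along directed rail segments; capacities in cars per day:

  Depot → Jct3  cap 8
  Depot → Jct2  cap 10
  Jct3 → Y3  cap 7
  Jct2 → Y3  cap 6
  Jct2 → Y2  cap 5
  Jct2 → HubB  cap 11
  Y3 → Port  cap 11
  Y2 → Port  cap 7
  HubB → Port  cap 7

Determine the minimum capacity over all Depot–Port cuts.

Augment Depot→Jct3→Y3→Port: bottleneck 7, flow now 7.
Augment Depot→Jct2→Y3→Port: bottleneck 4, flow now 11.
Augment Depot→Jct2→Y2→Port: bottleneck 5, flow now 16.
Augment Depot→Jct2→HubB→Port: bottleneck 1, flow now 17.
No augmenting path remains; maximum flow = 17.
By max-flow min-cut, the minimum cut capacity equals the max flow.
In the residual graph, reachable from Depot: {Depot, Jct3}.
Min-cut edges: Depot→Jct2 (10), Jct3→Y3 (7); capacity 10 + 7 = 17.

17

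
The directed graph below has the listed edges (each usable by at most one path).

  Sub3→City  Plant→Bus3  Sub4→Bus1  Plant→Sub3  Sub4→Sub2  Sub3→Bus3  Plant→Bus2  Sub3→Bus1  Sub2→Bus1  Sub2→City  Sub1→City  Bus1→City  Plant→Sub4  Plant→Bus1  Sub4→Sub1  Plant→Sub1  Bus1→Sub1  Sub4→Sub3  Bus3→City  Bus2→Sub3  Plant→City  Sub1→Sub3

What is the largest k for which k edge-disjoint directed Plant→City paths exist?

Assign every edge capacity 1; by Menger, the answer equals the max flow.
Path Plant→City (+1); total 1.
Path Plant→Sub3→City (+1); total 2.
Path Plant→Bus3→City (+1); total 3.
Path Plant→Sub1→City (+1); total 4.
Path Plant→Bus1→City (+1); total 5.
Path Plant→Sub4→Sub2→City (+1); total 6.
No residual Plant→City path; max flow = 6.
Certifying cut of size 6: {Bus1→City, Bus3→City, Plant→City, Plant→Sub4, Sub1→City, Sub3→City}.

6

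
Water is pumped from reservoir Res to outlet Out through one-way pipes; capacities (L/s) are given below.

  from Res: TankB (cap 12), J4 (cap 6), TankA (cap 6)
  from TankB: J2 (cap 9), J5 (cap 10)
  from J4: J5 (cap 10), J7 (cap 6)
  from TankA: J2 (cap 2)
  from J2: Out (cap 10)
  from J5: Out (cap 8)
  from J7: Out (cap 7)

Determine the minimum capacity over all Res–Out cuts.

20

Augment Res→TankB→J2→Out: bottleneck 9, flow now 9.
Augment Res→TankB→J5→Out: bottleneck 3, flow now 12.
Augment Res→J4→J5→Out: bottleneck 5, flow now 17.
Augment Res→J4→J7→Out: bottleneck 1, flow now 18.
Augment Res→TankA→J2→Out: bottleneck 1, flow now 19.
Augment Res→TankA→J2→TankB→J5→J4→J7→Out: bottleneck 1, flow now 20. (uses reverse residual edge)
No augmenting path remains; maximum flow = 20.
By max-flow min-cut, the minimum cut capacity equals the max flow.
In the residual graph, reachable from Res: {Res, TankA}.
Min-cut edges: Res→TankB (12), Res→J4 (6), TankA→J2 (2); capacity 12 + 6 + 2 = 20.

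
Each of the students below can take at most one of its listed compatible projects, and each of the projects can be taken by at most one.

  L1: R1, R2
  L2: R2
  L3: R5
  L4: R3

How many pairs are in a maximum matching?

Unit-capacity flow: source→left, listed edges, right→sink; max matching = max flow.
Augmenting path L1→R1 (+1); matched 1.
Augmenting path L2→R2 (+1); matched 2.
Augmenting path L3→R5 (+1); matched 3.
Augmenting path L4→R3 (+1); matched 4.
No augmenting path remains; maximum matching = 4.
König certificate: {L1, L2, L3, L4} is a vertex cover of size 4 (every listed pair touches it), so no matching can be larger.

4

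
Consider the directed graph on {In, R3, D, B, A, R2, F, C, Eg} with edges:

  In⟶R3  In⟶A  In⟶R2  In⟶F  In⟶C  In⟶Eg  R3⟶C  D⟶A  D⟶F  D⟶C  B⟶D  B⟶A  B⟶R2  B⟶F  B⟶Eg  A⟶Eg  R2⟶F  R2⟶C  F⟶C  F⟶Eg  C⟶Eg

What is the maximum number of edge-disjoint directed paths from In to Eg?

4

Assign every edge capacity 1; by Menger, the answer equals the max flow.
Path In→Eg (+1); total 1.
Path In→A→Eg (+1); total 2.
Path In→F→Eg (+1); total 3.
Path In→C→Eg (+1); total 4.
No residual In→Eg path; max flow = 4.
Certifying cut of size 4: {C→Eg, F→Eg, In→A, In→Eg}.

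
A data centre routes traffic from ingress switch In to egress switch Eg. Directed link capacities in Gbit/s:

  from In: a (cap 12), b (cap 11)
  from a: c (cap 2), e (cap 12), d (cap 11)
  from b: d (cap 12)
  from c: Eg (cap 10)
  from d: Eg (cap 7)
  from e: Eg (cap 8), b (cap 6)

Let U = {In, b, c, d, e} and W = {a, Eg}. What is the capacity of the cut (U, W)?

37

Edges leaving {In, b, c, d, e}: In→a (12), c→Eg (10), d→Eg (7), e→Eg (8).
Cut capacity = 12 + 10 + 7 + 8 = 37.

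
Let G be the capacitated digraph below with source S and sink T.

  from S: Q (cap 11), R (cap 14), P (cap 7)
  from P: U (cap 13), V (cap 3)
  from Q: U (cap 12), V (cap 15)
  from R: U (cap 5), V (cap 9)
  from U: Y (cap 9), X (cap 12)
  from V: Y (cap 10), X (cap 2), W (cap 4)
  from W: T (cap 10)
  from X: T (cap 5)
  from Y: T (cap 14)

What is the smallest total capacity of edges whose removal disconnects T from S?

Augment S→P→U→X→T: bottleneck 5, flow now 5.
Augment S→P→U→Y→T: bottleneck 2, flow now 7.
Augment S→Q→U→Y→T: bottleneck 7, flow now 14.
Augment S→Q→V→W→T: bottleneck 4, flow now 18.
Augment S→R→V→Y→T: bottleneck 5, flow now 23.
No augmenting path remains; maximum flow = 23.
By max-flow min-cut, the minimum cut capacity equals the max flow.
In the residual graph, reachable from S: {S, P, Q, R, U, V, X, Y}.
Min-cut edges: V→W (4), X→T (5), Y→T (14); capacity 4 + 5 + 14 = 23.

23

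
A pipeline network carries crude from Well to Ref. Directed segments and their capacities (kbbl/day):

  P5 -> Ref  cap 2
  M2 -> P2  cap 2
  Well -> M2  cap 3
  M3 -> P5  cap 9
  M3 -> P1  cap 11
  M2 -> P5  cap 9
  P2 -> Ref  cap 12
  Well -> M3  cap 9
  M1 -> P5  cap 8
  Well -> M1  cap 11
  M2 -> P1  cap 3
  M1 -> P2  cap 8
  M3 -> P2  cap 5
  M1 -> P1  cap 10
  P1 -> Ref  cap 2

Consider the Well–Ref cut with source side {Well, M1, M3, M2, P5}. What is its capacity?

Edges leaving {Well, M1, M3, M2, P5}: M1→P1 (10), M1→P2 (8), M3→P1 (11), M3→P2 (5), M2→P1 (3), M2→P2 (2), P5→Ref (2).
Cut capacity = 10 + 8 + 11 + 5 + 3 + 2 + 2 = 41.

41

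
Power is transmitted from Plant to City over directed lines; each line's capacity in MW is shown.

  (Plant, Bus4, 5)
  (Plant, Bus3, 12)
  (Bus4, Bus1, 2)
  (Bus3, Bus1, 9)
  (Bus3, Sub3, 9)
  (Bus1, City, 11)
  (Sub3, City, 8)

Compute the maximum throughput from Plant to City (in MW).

Augment Plant→Bus4→Bus1→City: bottleneck 2, flow now 2.
Augment Plant→Bus3→Bus1→City: bottleneck 9, flow now 11.
Augment Plant→Bus3→Sub3→City: bottleneck 3, flow now 14.
No augmenting path remains; maximum flow = 14.
In the residual graph, reachable from Plant: {Plant, Bus4}.
Min-cut edges: Plant→Bus3 (12), Bus4→Bus1 (2); capacity 12 + 2 = 14.
This cut is saturated, so no flow can exceed 14.

14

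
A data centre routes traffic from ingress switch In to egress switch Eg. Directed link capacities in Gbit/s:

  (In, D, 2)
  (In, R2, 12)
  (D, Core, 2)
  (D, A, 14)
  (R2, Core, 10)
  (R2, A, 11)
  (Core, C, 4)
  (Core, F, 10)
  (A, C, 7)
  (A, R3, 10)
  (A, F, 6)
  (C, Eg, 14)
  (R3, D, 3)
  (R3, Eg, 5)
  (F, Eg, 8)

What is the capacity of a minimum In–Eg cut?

Augment In→D→Core→C→Eg: bottleneck 2, flow now 2.
Augment In→R2→Core→C→Eg: bottleneck 2, flow now 4.
Augment In→R2→Core→F→Eg: bottleneck 8, flow now 12.
Augment In→R2→A→C→Eg: bottleneck 2, flow now 14.
No augmenting path remains; maximum flow = 14.
By max-flow min-cut, the minimum cut capacity equals the max flow.
In the residual graph, reachable from In: {In}.
Min-cut edges: In→D (2), In→R2 (12); capacity 2 + 12 = 14.

14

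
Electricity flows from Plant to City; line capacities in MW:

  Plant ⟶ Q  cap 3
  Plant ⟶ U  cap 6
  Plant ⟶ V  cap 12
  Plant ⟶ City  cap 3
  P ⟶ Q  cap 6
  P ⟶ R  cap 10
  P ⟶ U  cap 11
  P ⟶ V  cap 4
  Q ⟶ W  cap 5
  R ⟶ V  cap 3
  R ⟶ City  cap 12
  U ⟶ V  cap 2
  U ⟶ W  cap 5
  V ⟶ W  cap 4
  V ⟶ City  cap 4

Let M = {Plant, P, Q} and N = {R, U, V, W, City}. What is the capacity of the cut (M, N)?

51

Edges leaving {Plant, P, Q}: Plant→U (6), Plant→V (12), Plant→City (3), P→R (10), P→U (11), P→V (4), Q→W (5).
Cut capacity = 6 + 12 + 3 + 10 + 11 + 4 + 5 = 51.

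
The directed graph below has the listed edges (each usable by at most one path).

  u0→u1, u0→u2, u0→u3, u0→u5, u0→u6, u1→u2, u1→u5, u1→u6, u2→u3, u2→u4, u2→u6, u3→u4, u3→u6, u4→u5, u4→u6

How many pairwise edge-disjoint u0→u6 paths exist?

4

Assign every edge capacity 1; by Menger, the answer equals the max flow.
Path u0→u6 (+1); total 1.
Path u0→u1→u6 (+1); total 2.
Path u0→u2→u6 (+1); total 3.
Path u0→u3→u6 (+1); total 4.
No residual u0→u6 path; max flow = 4.
Certifying cut of size 4: {u0→u1, u0→u2, u0→u3, u0→u6}.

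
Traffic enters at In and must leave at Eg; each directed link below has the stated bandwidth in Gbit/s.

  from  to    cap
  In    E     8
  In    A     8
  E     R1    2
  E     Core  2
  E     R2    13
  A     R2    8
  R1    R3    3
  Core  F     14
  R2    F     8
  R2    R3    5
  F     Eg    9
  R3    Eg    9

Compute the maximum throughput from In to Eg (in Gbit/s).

Augment In→E→R1→R3→Eg: bottleneck 2, flow now 2.
Augment In→E→Core→F→Eg: bottleneck 2, flow now 4.
Augment In→E→R2→F→Eg: bottleneck 4, flow now 8.
Augment In→A→R2→F→Eg: bottleneck 3, flow now 11.
Augment In→A→R2→R3→Eg: bottleneck 5, flow now 16.
No augmenting path remains; maximum flow = 16.
In the residual graph, reachable from In: {In}.
Min-cut edges: In→E (8), In→A (8); capacity 8 + 8 = 16.
This cut is saturated, so no flow can exceed 16.

16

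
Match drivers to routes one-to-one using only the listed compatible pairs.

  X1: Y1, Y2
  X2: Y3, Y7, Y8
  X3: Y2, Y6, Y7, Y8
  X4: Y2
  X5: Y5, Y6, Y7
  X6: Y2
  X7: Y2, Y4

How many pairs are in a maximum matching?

Unit-capacity flow: source→left, listed edges, right→sink; max matching = max flow.
Augmenting path X1→Y1 (+1); matched 1.
Augmenting path X2→Y3 (+1); matched 2.
Augmenting path X3→Y2 (+1); matched 3.
Augmenting path X5→Y5 (+1); matched 4.
Augmenting path X7→Y4 (+1); matched 5.
Augmenting path X4→Y2→X3→Y6 (+1); matched 6.
No augmenting path remains; maximum matching = 6.
König certificate: {X1, X2, X3, X5, X7, Y2} is a vertex cover of size 6 (every listed pair touches it), so no matching can be larger.

6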